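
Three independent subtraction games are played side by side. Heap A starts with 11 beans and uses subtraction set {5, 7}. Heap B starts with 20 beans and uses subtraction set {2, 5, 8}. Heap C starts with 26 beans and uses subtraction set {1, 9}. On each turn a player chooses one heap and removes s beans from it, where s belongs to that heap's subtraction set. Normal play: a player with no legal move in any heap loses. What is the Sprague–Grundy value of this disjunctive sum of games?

2

Heap A, S = {5, 7}:
G(0) = 0
G(1) = mex{} = 0
G(2) = mex{} = 0
G(3) = mex{} = 0
G(4) = mex{} = 0
G(5) = mex{0} = 1
G(6) = mex{0} = 1
G(7) = mex{0,0} = 1
G(8) = mex{0,0} = 1
G(9) = mex{0,0} = 1
G(10) = mex{1,0} = 2
G(11) = mex{1,0} = 2
G_A(11) = 2.
Heap B, S = {2, 5, 8}:
n :  0  1  2  3  4  5  6  7  8  9 10 11 12 13 14 15 16 17 18 19 20
G :  0  0  1  1  0  2  1  0  2  1  0  0  1  1  0  2  1  0  2  1  0
G_B(20) = 0.
Heap C, S = {1, 9}:
n :  0  1  2  3  4  5  6  7  8  9 10 11 12 13 14 15 16 17 18 19 20 21 22 23 24 25 26
G :  0  1  0  1  0  1  0  1  0  1  0  1  0  1  0  1  0  1  0  1  0  1  0  1  0  1  0
G_C(26) = 0.
Combined Grundy value = 2 ⊕ 0 ⊕ 0 = 2.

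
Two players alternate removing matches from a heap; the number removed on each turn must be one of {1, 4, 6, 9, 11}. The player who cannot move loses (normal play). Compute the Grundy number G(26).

n :  0  1  2  3  4  5  6  7  8  9 10 11 12 13 14 15 16 17 18 19 20 21 22 23 24 25 26
G :  0  1  0  1  2  0  1  0  1  2  0  1  0  1  2  0  1  0  1  2  0  1  0  1  2  0  1

1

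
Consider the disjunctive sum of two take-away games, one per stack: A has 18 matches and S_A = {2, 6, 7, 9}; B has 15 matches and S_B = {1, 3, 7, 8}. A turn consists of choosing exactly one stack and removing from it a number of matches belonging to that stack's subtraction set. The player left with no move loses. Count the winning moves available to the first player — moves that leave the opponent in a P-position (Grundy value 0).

Stack A, S = {2, 6, 7, 9}:
G(0) = 0
G(1) = mex{} = 0
G(2) = mex{0} = 1
G(3) = mex{0} = 1
G(4) = mex{1} = 0
G(5) = mex{1} = 0
G(6) = mex{0,0} = 1
G(7) = mex{0,0,0} = 1
G(8) = mex{1,1,0} = 2
G(9) = mex{1,1,1,0} = 2
G(10) = mex{2,0,1,0} = 3
G(11) = mex{2,0,0,1} = 3
G(12) = mex{3,1,0,1} = 2
G(13) = mex{3,1,1,0} = 2
G(14) = mex{2,2,1,0} = 3
G(15) = mex{2,2,2,1} = 0
G(16) = mex{3,3,2,1} = 0
G(17) = mex{0,3,3,2} = 1
G(18) = mex{0,2,3,2} = 1
G_A(18) = 1.
Stack B, S = {1, 3, 7, 8}:
n :  0  1  2  3  4  5  6  7  8  9 10 11 12 13 14 15
G :  0  1  0  1  0  1  0  1  2  3  2  3  2  3  2  0
G_B(15) = 0.
Combined Grundy value = 1 ⊕ 0 = 1.
A winning move leaves total XOR = 0, i.e. changes one component's Grundy value g to g ⊕ X where X is the current total.
Stack A: need g' = 1⊕1 = 0. Options: 18−2→G=0, 18−6→G=2, 18−7→G=3, 18−9→G=2. Hits: 1.
Stack B: need g' = 0⊕1 = 1. Options: 15−1→G=2, 15−3→G=2, 15−7→G=2, 15−8→G=1. Hits: 1.

2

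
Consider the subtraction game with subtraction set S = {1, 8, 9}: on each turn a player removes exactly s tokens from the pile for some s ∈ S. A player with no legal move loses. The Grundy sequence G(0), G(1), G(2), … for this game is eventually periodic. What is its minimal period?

n :  0  1  2  3  4  5  6  7  8  9 10 11 12 13 14 15 16 17 18 19 20 21 22 23 24 25 26 27 28 29 30 31 32 33
G :  0  1  0  1  0  1  0  1  2  3  2  3  2  3  2  3  0  1  0  1  0  1  0  1  2  3  2  3  2  3  2  3  0  1
G(n+16) = G(n) holds for n = 0,…,8 (a full window of length max(S) = 9), so the sequence is purely periodic with period 16.

16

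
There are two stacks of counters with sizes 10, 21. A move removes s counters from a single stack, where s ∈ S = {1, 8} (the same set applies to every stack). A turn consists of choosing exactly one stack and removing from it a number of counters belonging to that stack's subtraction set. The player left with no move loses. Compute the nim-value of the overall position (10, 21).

0

All stacks use S = {1, 8}:
n :  0  1  2  3  4  5  6  7  8  9 10 11 12 13 14 15 16 17 18 19 20 21
G :  0  1  0  1  0  1  0  1  2  0  1  0  1  0  1  0  1  2  0  1  0  1
Stack A: G(10) = 1.
Stack B: G(21) = 1.
Combined Grundy value = 1 ⊕ 1 = 0.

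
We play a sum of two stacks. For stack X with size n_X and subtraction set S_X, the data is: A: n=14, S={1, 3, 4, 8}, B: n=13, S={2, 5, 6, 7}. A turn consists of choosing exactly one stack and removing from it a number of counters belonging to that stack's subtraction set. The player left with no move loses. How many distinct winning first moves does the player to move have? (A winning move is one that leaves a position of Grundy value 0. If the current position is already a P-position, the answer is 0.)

Stack A, S = {1, 3, 4, 8}:
G(0) = 0
G(1) = mex{0} = 1
G(2) = mex{1} = 0
G(3) = mex{0,0} = 1
G(4) = mex{1,1,0} = 2
G(5) = mex{2,0,1} = 3
G(6) = mex{3,1,0} = 2
G(7) = mex{2,2,1} = 0
G(8) = mex{0,3,2,0} = 1
G(9) = mex{1,2,3,1} = 0
G(10) = mex{0,0,2,0} = 1
G(11) = mex{1,1,0,1} = 2
G(12) = mex{2,0,1,2} = 3
G(13) = mex{3,1,0,3} = 2
G(14) = mex{2,2,1,2} = 0
G_A(14) = 0.
Stack B, S = {2, 5, 6, 7}:
G(0) = 0
G(1) = mex{} = 0
G(2) = mex{0} = 1
G(3) = mex{0} = 1
G(4) = mex{1} = 0
G(5) = mex{1,0} = 2
G(6) = mex{0,0,0} = 1
G(7) = mex{2,1,0,0} = 3
G(8) = mex{1,1,1,0} = 2
G(9) = mex{3,0,1,1} = 2
G(10) = mex{2,2,0,1} = 3
G(11) = mex{2,1,2,0} = 3
G(12) = mex{3,3,1,2} = 0
G(13) = mex{3,2,3,1} = 0
G_B(13) = 0.
Combined Grundy value = 0 ⊕ 0 = 0.
A winning move leaves total XOR = 0, i.e. changes one component's Grundy value g to g ⊕ X where X is the current total.
Stack A: target g' = 0⊕0 = 0, but every legal move changes the Grundy value (mex property), so 0 moves.
Stack B: target g' = 0⊕0 = 0, but every legal move changes the Grundy value (mex property), so 0 moves.

0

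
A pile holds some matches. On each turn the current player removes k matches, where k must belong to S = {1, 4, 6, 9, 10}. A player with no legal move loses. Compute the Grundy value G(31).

4

n :  0  1  2  3  4  5  6  7  8  9 10 11 12 13 14 15 16 17 18 19 20 21 22 23 24 25 26 27 28 29 30 31
G :  0  1  0  1  2  0  1  0  1  2  3  2  3  4  5  3  2  3  0  1  0  1  5  0  1  0  1  2  3  2  3  4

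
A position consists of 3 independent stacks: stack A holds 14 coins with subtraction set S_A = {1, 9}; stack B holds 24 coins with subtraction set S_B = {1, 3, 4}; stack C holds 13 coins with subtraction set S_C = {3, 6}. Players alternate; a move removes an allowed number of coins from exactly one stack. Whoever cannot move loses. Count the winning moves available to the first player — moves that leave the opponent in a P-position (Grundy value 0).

Stack A, S = {1, 9}:
n :  0  1  2  3  4  5  6  7  8  9 10 11 12 13 14
G :  0  1  0  1  0  1  0  1  0  1  0  1  0  1  0
G_A(14) = 0.
Stack B, S = {1, 3, 4}:
n :  0  1  2  3  4  5  6  7  8  9 10 11 12 13 14 15 16 17 18 19 20 21 22 23 24
G :  0  1  0  1  2  3  2  0  1  0  1  2  3  2  0  1  0  1  2  3  2  0  1  0  1
G_B(24) = 1.
Stack C, S = {3, 6}:
G(0) = 0
G(1) = mex{} = 0
G(2) = mex{} = 0
G(3) = mex{0} = 1
G(4) = mex{0} = 1
G(5) = mex{0} = 1
G(6) = mex{1,0} = 2
G(7) = mex{1,0} = 2
G(8) = mex{1,0} = 2
G(9) = mex{2,1} = 0
G(10) = mex{2,1} = 0
G(11) = mex{2,1} = 0
G(12) = mex{0,2} = 1
G(13) = mex{0,2} = 1
G_C(13) = 1.
Combined Grundy value = 0 ⊕ 1 ⊕ 1 = 0.
A winning move leaves total XOR = 0, i.e. changes one component's Grundy value g to g ⊕ X where X is the current total.
Stack A: target g' = 0⊕0 = 0, but every legal move changes the Grundy value (mex property), so 0 moves.
Stack B: target g' = 1⊕0 = 1, but every legal move changes the Grundy value (mex property), so 0 moves.
Stack C: target g' = 1⊕0 = 1, but every legal move changes the Grundy value (mex property), so 0 moves.

0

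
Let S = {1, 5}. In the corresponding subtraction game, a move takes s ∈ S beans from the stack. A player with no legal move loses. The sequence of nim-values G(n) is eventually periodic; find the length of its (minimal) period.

G(0) = 0
G(1) = mex{0} = 1
G(2) = mex{1} = 0
G(3) = mex{0} = 1
G(4) = mex{1} = 0
G(5) = mex{0,0} = 1
G(6) = mex{1,1} = 0
G(7) = mex{0,0} = 1
G(8) = mex{1,1} = 0
G(9) = mex{0,0} = 1
G(10) = mex{1,1} = 0
G(11) = mex{0,0} = 1
G(12) = mex{1,1} = 0
G(13) = mex{0,0} = 1
G(14) = mex{1,1} = 0
G(n+2) = G(n) holds for n = 0,…,4 (a full window of length max(S) = 5), so the sequence is purely periodic with period 2.

2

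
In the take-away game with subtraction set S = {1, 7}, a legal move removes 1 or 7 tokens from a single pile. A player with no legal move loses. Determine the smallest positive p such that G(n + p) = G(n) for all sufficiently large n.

G(0) = 0
G(1) = mex{0} = 1
G(2) = mex{1} = 0
G(3) = mex{0} = 1
G(4) = mex{1} = 0
G(5) = mex{0} = 1
G(6) = mex{1} = 0
G(7) = mex{0,0} = 1
G(8) = mex{1,1} = 0
G(9) = mex{0,0} = 1
G(10) = mex{1,1} = 0
G(11) = mex{0,0} = 1
G(12) = mex{1,1} = 0
G(13) = mex{0,0} = 1
G(14) = mex{1,1} = 0
G(n+2) = G(n) holds for n = 0,…,6 (a full window of length max(S) = 7), so the sequence is purely periodic with period 2.

2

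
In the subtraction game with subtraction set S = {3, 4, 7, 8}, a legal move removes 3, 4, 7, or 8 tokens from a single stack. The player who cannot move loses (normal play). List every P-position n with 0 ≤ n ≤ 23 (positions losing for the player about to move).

0, 1, 2, 11, 12, 13, 22, 23

G(0) = 0
G(1) = mex{} = 0
G(2) = mex{} = 0
G(3) = mex{0} = 1
G(4) = mex{0,0} = 1
G(5) = mex{0,0} = 1
G(6) = mex{1,0} = 2
G(7) = mex{1,1,0} = 2
G(8) = mex{1,1,0,0} = 2
G(9) = mex{2,1,0,0} = 3
G(10) = mex{2,2,1,0} = 3
G(11) = mex{2,2,1,1} = 0
G(12) = mex{3,2,1,1} = 0
G(13) = mex{3,3,2,1} = 0
G(14) = mex{0,3,2,2} = 1
G(15) = mex{0,0,2,2} = 1
G(16) = mex{0,0,3,2} = 1
G(17) = mex{1,0,3,3} = 2
G(18) = mex{1,1,0,3} = 2
G(19) = mex{1,1,0,0} = 2
G(20) = mex{2,1,0,0} = 3
G(21) = mex{2,2,1,0} = 3
G(22) = mex{2,2,1,1} = 0
G(23) = mex{3,2,1,1} = 0
P-positions are exactly the n with G(n) = 0.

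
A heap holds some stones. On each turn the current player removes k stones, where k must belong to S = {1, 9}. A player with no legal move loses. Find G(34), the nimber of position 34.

G(0) = 0
G(1) = mex{0} = 1
G(2) = mex{1} = 0
G(3) = mex{0} = 1
G(4) = mex{1} = 0
G(5) = mex{0} = 1
G(6) = mex{1} = 0
G(7) = mex{0} = 1
G(8) = mex{1} = 0
G(9) = mex{0,0} = 1
G(10) = mex{1,1} = 0
G(11) = mex{0,0} = 1
G(12) = mex{1,1} = 0
G(13) = mex{0,0} = 1
G(14) = mex{1,1} = 0
G(15) = mex{0,0} = 1
G(16) = mex{1,1} = 0
G(17) = mex{0,0} = 1
G(18) = mex{1,1} = 0
G(19) = mex{0,0} = 1
G(20) = mex{1,1} = 0
G(21) = mex{0,0} = 1
G(22) = mex{1,1} = 0
G(23) = mex{0,0} = 1
G(24) = mex{1,1} = 0
G(25) = mex{0,0} = 1
G(26) = mex{1,1} = 0
G(27) = mex{0,0} = 1
G(28) = mex{1,1} = 0
G(29) = mex{0,0} = 1
G(30) = mex{1,1} = 0
G(31) = mex{0,0} = 1
G(32) = mex{1,1} = 0
G(33) = mex{0,0} = 1
G(34) = mex{1,1} = 0

0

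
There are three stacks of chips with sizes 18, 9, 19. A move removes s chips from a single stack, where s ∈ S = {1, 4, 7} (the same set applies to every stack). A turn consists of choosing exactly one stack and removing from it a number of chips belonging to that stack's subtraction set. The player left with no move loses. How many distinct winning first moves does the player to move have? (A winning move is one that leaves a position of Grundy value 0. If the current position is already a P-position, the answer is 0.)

0

All stacks use S = {1, 4, 7}:
G(0) = 0
G(1) = mex{0} = 1
G(2) = mex{1} = 0
G(3) = mex{0} = 1
G(4) = mex{1,0} = 2
G(5) = mex{2,1} = 0
G(6) = mex{0,0} = 1
G(7) = mex{1,1,0} = 2
G(8) = mex{2,2,1} = 0
G(9) = mex{0,0,0} = 1
G(10) = mex{1,1,1} = 0
G(11) = mex{0,2,2} = 1
G(12) = mex{1,0,0} = 2
G(13) = mex{2,1,1} = 0
G(14) = mex{0,0,2} = 1
G(15) = mex{1,1,0} = 2
G(16) = mex{2,2,1} = 0
G(17) = mex{0,0,0} = 1
G(18) = mex{1,1,1} = 0
G(19) = mex{0,2,2} = 1
Stack A: G(18) = 0.
Stack B: G(9) = 1.
Stack C: G(19) = 1.
Combined Grundy value = 0 ⊕ 1 ⊕ 1 = 0.
A winning move leaves total XOR = 0, i.e. changes one component's Grundy value g to g ⊕ X where X is the current total.
Stack A: target g' = 0⊕0 = 0, but every legal move changes the Grundy value (mex property), so 0 moves.
Stack B: target g' = 1⊕0 = 1, but every legal move changes the Grundy value (mex property), so 0 moves.
Stack C: target g' = 1⊕0 = 1, but every legal move changes the Grundy value (mex property), so 0 moves.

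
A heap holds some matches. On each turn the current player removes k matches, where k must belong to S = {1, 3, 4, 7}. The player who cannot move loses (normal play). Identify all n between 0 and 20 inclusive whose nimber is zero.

n :  0  1  2  3  4  5  6  7  8  9 10 11 12 13 14 15 16 17 18 19 20
G :  0  1  0  1  2  3  2  3  0  1  0  1  2  3  2  3  0  1  0  1  2
P-positions are exactly the n with G(n) = 0.

0, 2, 8, 10, 16, 18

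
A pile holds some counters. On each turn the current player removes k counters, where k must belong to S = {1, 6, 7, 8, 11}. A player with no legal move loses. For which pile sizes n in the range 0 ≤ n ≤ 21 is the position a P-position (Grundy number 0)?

0, 2, 4, 14, 16, 18

n :  0  1  2  3  4  5  6  7  8  9 10 11 12 13 14 15 16 17 18 19 20 21
G :  0  1  0  1  0  1  2  3  2  3  2  3  4  5  0  1  0  1  0  1  2  3
P-positions are exactly the n with G(n) = 0.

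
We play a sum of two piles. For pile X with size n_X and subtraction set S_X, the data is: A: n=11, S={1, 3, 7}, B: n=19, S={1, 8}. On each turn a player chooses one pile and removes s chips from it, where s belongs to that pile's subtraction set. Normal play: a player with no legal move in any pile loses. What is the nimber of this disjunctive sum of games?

Pile A, S = {1, 3, 7}:
n :  0  1  2  3  4  5  6  7  8  9 10 11
G :  0  1  0  1  0  1  0  1  0  1  0  1
G_A(11) = 1.
Pile B, S = {1, 8}:
n :  0  1  2  3  4  5  6  7  8  9 10 11 12 13 14 15 16 17 18 19
G :  0  1  0  1  0  1  0  1  2  0  1  0  1  0  1  0  1  2  0  1
G_B(19) = 1.
Combined Grundy value = 1 ⊕ 1 = 0.

0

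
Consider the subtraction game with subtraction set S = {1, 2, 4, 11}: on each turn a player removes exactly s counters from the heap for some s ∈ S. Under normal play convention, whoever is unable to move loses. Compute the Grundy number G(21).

G(0) = 0
G(1) = mex{0} = 1
G(2) = mex{1,0} = 2
G(3) = mex{2,1} = 0
G(4) = mex{0,2,0} = 1
G(5) = mex{1,0,1} = 2
G(6) = mex{2,1,2} = 0
G(7) = mex{0,2,0} = 1
G(8) = mex{1,0,1} = 2
G(9) = mex{2,1,2} = 0
G(10) = mex{0,2,0} = 1
G(11) = mex{1,0,1,0} = 2
G(12) = mex{2,1,2,1} = 0
G(13) = mex{0,2,0,2} = 1
G(14) = mex{1,0,1,0} = 2
G(15) = mex{2,1,2,1} = 0
G(16) = mex{0,2,0,2} = 1
G(17) = mex{1,0,1,0} = 2
G(18) = mex{2,1,2,1} = 0
G(19) = mex{0,2,0,2} = 1
G(20) = mex{1,0,1,0} = 2
G(21) = mex{2,1,2,1} = 0

0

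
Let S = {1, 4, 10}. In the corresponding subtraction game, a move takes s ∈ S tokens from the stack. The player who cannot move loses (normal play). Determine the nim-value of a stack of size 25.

1

G(0) = 0
G(1) = mex{0} = 1
G(2) = mex{1} = 0
G(3) = mex{0} = 1
G(4) = mex{1,0} = 2
G(5) = mex{2,1} = 0
G(6) = mex{0,0} = 1
G(7) = mex{1,1} = 0
G(8) = mex{0,2} = 1
G(9) = mex{1,0} = 2
G(10) = mex{2,1,0} = 3
G(11) = mex{3,0,1} = 2
G(12) = mex{2,1,0} = 3
G(13) = mex{3,2,1} = 0
G(14) = mex{0,3,2} = 1
G(15) = mex{1,2,0} = 3
G(16) = mex{3,3,1} = 0
G(17) = mex{0,0,0} = 1
G(18) = mex{1,1,1} = 0
G(19) = mex{0,3,2} = 1
G(20) = mex{1,0,3} = 2
G(21) = mex{2,1,2} = 0
G(22) = mex{0,0,3} = 1
G(23) = mex{1,1,0} = 2
G(24) = mex{2,2,1} = 0
G(25) = mex{0,0,3} = 1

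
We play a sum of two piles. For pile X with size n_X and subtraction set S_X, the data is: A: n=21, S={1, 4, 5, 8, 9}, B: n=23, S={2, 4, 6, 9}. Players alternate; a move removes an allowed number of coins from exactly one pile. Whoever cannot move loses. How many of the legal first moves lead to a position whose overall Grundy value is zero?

Pile A, S = {1, 4, 5, 8, 9}:
G(0) = 0
G(1) = mex{0} = 1
G(2) = mex{1} = 0
G(3) = mex{0} = 1
G(4) = mex{1,0} = 2
G(5) = mex{2,1,0} = 3
G(6) = mex{3,0,1} = 2
G(7) = mex{2,1,0} = 3
G(8) = mex{3,2,1,0} = 4
G(9) = mex{4,3,2,1,0} = 5
G(10) = mex{5,2,3,0,1} = 4
G(11) = mex{4,3,2,1,0} = 5
G(12) = mex{5,4,3,2,1} = 0
G(13) = mex{0,5,4,3,2} = 1
G(14) = mex{1,4,5,2,3} = 0
G(15) = mex{0,5,4,3,2} = 1
G(16) = mex{1,0,5,4,3} = 2
G(17) = mex{2,1,0,5,4} = 3
G(18) = mex{3,0,1,4,5} = 2
G(19) = mex{2,1,0,5,4} = 3
G(20) = mex{3,2,1,0,5} = 4
G(21) = mex{4,3,2,1,0} = 5
G_A(21) = 5.
Pile B, S = {2, 4, 6, 9}:
n :  0  1  2  3  4  5  6  7  8  9 10 11 12 13 14 15 16 17 18 19 20 21 22 23
G :  0  0  1  1  2  2  3  3  0  4  1  0  2  1  3  2  0  3  1  0  2  1  3  2
G_B(23) = 2.
Combined Grundy value = 5 ⊕ 2 = 7.
A winning move leaves total XOR = 0, i.e. changes one component's Grundy value g to g ⊕ X where X is the current total.
Pile A: need g' = 5⊕7 = 2. Options: 21−1→G=4, 21−4→G=3, 21−5→G=2, 21−8→G=1, 21−9→G=0. Hits: 1.
Pile B: need g' = 2⊕7 = 5. Options: 23−2→G=1, 23−4→G=0, 23−6→G=3, 23−9→G=3. Hits: 0.

1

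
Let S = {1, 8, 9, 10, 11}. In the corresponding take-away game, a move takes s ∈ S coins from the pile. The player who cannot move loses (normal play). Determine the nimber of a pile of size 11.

n :  0  1  2  3  4  5  6  7  8  9 10 11
G :  0  1  0  1  0  1  0  1  2  3  2  3

3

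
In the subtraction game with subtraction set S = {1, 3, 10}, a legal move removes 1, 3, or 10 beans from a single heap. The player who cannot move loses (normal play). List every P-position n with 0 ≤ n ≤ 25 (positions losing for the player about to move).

0, 2, 4, 6, 8, 13, 15, 17, 19, 21

G(0) = 0
G(1) = mex{0} = 1
G(2) = mex{1} = 0
G(3) = mex{0,0} = 1
G(4) = mex{1,1} = 0
G(5) = mex{0,0} = 1
G(6) = mex{1,1} = 0
G(7) = mex{0,0} = 1
G(8) = mex{1,1} = 0
G(9) = mex{0,0} = 1
G(10) = mex{1,1,0} = 2
G(11) = mex{2,0,1} = 3
G(12) = mex{3,1,0} = 2
G(13) = mex{2,2,1} = 0
G(14) = mex{0,3,0} = 1
G(15) = mex{1,2,1} = 0
G(16) = mex{0,0,0} = 1
G(17) = mex{1,1,1} = 0
G(18) = mex{0,0,0} = 1
G(19) = mex{1,1,1} = 0
G(20) = mex{0,0,2} = 1
G(21) = mex{1,1,3} = 0
G(22) = mex{0,0,2} = 1
G(23) = mex{1,1,0} = 2
G(24) = mex{2,0,1} = 3
G(25) = mex{3,1,0} = 2
P-positions are exactly the n with G(n) = 0.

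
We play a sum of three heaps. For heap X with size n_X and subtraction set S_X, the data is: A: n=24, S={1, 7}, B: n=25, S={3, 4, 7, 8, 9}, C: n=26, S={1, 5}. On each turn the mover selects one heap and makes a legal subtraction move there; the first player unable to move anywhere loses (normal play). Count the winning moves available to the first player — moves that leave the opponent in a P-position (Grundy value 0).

0

Heap A, S = {1, 7}:
n :  0  1  2  3  4  5  6  7  8  9 10 11 12 13 14 15 16 17 18 19 20 21 22 23 24
G :  0  1  0  1  0  1  0  1  0  1  0  1  0  1  0  1  0  1  0  1  0  1  0  1  0
G_A(24) = 0.
Heap B, S = {3, 4, 7, 8, 9}:
n :  0  1  2  3  4  5  6  7  8  9 10 11 12 13 14 15 16 17 18 19 20 21 22 23 24 25
G :  0  0  0  1  1  1  2  2  2  3  3  3  0  0  0  1  1  1  2  2  2  3  3  3  0  0
G_B(25) = 0.
Heap C, S = {1, 5}:
n :  0  1  2  3  4  5  6  7  8  9 10 11 12 13 14 15 16 17 18 19 20 21 22 23 24 25 26
G :  0  1  0  1  0  1  0  1  0  1  0  1  0  1  0  1  0  1  0  1  0  1  0  1  0  1  0
G_C(26) = 0.
Combined Grundy value = 0 ⊕ 0 ⊕ 0 = 0.
A winning move leaves total XOR = 0, i.e. changes one component's Grundy value g to g ⊕ X where X is the current total.
Heap A: target g' = 0⊕0 = 0, but every legal move changes the Grundy value (mex property), so 0 moves.
Heap B: target g' = 0⊕0 = 0, but every legal move changes the Grundy value (mex property), so 0 moves.
Heap C: target g' = 0⊕0 = 0, but every legal move changes the Grundy value (mex property), so 0 moves.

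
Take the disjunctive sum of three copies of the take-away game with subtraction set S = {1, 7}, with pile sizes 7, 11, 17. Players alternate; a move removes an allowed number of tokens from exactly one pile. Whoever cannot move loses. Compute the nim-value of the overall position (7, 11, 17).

All piles use S = {1, 7}:
n :  0  1  2  3  4  5  6  7  8  9 10 11 12 13 14 15 16 17
G :  0  1  0  1  0  1  0  1  0  1  0  1  0  1  0  1  0  1
Pile A: G(7) = 1.
Pile B: G(11) = 1.
Pile C: G(17) = 1.
Combined Grundy value = 1 ⊕ 1 ⊕ 1 = 1.

1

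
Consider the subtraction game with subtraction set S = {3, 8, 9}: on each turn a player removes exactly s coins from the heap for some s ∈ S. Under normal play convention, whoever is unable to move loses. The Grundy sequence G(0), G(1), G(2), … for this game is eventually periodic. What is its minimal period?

n :  0  1  2  3  4  5  6  7  8  9 10 11 12 13 14 15 16 17 18 19 20 21 22 23 24 25 26 27 28 29 30 31 32 33 34 35
G :  0  0  0  1  1  1  0  0  2  1  1  3  0  0  2  1  1  0  0  0  1  1  1  0  0  2  1  1  3  0  0  2  1  1  0  0
G(n+17) = G(n) holds for n = 0,…,8 (a full window of length max(S) = 9), so the sequence is purely periodic with period 17.

17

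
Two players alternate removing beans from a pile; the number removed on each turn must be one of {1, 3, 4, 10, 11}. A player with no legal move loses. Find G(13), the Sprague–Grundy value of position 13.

n :  0  1  2  3  4  5  6  7  8  9 10 11 12 13
G :  0  1  0  1  2  3  2  0  1  0  1  2  3  2

2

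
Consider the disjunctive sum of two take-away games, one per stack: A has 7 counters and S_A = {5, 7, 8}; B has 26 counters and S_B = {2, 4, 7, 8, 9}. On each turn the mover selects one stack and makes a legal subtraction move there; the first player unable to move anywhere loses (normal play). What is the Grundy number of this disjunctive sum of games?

3

Stack A, S = {5, 7, 8}:
G(0) = 0
G(1) = mex{} = 0
G(2) = mex{} = 0
G(3) = mex{} = 0
G(4) = mex{} = 0
G(5) = mex{0} = 1
G(6) = mex{0} = 1
G(7) = mex{0,0} = 1
G_A(7) = 1.
Stack B, S = {2, 4, 7, 8, 9}:
n :  0  1  2  3  4  5  6  7  8  9 10 11 12 13 14 15 16 17 18 19 20 21 22 23 24 25 26
G :  0  0  1  1  2  2  0  3  1  4  2  0  0  1  1  2  2  0  3  1  4  2  0  0  1  1  2
G_B(26) = 2.
Combined Grundy value = 1 ⊕ 2 = 3.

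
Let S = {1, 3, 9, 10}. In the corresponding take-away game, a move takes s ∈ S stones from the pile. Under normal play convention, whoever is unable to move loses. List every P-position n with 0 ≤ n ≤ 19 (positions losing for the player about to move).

n :  0  1  2  3  4  5  6  7  8  9 10 11 12 13 14 15 16 17 18 19
G :  0  1  0  1  0  1  0  1  0  1  2  3  2  3  2  3  2  3  2  0
P-positions are exactly the n with G(n) = 0.

0, 2, 4, 6, 8, 19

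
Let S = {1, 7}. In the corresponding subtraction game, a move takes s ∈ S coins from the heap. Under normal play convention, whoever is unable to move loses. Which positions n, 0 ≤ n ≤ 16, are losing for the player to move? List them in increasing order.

G(0) = 0
G(1) = mex{0} = 1
G(2) = mex{1} = 0
G(3) = mex{0} = 1
G(4) = mex{1} = 0
G(5) = mex{0} = 1
G(6) = mex{1} = 0
G(7) = mex{0,0} = 1
G(8) = mex{1,1} = 0
G(9) = mex{0,0} = 1
G(10) = mex{1,1} = 0
G(11) = mex{0,0} = 1
G(12) = mex{1,1} = 0
G(13) = mex{0,0} = 1
G(14) = mex{1,1} = 0
G(15) = mex{0,0} = 1
G(16) = mex{1,1} = 0
P-positions are exactly the n with G(n) = 0.

0, 2, 4, 6, 8, 10, 12, 14, 16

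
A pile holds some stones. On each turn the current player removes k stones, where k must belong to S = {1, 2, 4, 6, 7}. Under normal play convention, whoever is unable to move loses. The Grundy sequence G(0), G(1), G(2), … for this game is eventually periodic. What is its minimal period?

8

G(0) = 0
G(1) = mex{0} = 1
G(2) = mex{1,0} = 2
G(3) = mex{2,1} = 0
G(4) = mex{0,2,0} = 1
G(5) = mex{1,0,1} = 2
G(6) = mex{2,1,2,0} = 3
G(7) = mex{3,2,0,1,0} = 4
G(8) = mex{4,3,1,2,1} = 0
G(9) = mex{0,4,2,0,2} = 1
G(10) = mex{1,0,3,1,0} = 2
G(11) = mex{2,1,4,2,1} = 0
G(12) = mex{0,2,0,3,2} = 1
G(13) = mex{1,0,1,4,3} = 2
G(14) = mex{2,1,2,0,4} = 3
G(15) = mex{3,2,0,1,0} = 4
G(16) = mex{4,3,1,2,1} = 0
G(17) = mex{0,4,2,0,2} = 1
G(n+8) = G(n) holds for n = 0,…,6 (a full window of length max(S) = 7), so the sequence is purely periodic with period 8.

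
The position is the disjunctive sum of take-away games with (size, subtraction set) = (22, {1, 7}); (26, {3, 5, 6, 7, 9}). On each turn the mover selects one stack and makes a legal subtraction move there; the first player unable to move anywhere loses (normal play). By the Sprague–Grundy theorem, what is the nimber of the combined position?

Stack A, S = {1, 7}:
n :  0  1  2  3  4  5  6  7  8  9 10 11 12 13 14 15 16 17 18 19 20 21 22
G :  0  1  0  1  0  1  0  1  0  1  0  1  0  1  0  1  0  1  0  1  0  1  0
G_A(22) = 0.
Stack B, S = {3, 5, 6, 7, 9}:
n :  0  1  2  3  4  5  6  7  8  9 10 11 12 13 14 15 16 17 18 19 20 21 22 23 24 25 26
G :  0  0  0  1  1  1  2  2  2  3  3  3  0  0  0  1  1  1  2  2  2  3  3  3  0  0  0
G_B(26) = 0.
Combined Grundy value = 0 ⊕ 0 = 0.

0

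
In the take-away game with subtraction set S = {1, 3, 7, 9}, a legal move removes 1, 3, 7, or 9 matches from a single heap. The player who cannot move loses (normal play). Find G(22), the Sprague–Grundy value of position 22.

n :  0  1  2  3  4  5  6  7  8  9 10 11 12 13 14 15 16 17 18 19 20 21 22
G :  0  1  0  1  0  1  0  1  0  1  0  1  0  1  0  1  0  1  0  1  0  1  0

0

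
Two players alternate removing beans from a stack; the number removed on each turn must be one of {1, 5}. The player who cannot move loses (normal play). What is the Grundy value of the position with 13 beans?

n :  0  1  2  3  4  5  6  7  8  9 10 11 12 13
G :  0  1  0  1  0  1  0  1  0  1  0  1  0  1

1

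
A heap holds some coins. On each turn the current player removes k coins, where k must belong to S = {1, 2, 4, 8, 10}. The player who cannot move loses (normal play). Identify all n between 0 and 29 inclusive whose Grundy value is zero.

n :  0  1  2  3  4  5  6  7  8  9 10 11 12 13 14 15 16 17 18 19 20 21 22 23 24 25 26 27 28 29
G :  0  1  2  0  1  2  0  1  2  0  1  2  0  1  2  0  1  2  0  1  2  0  1  2  0  1  2  0  1  2
P-positions are exactly the n with G(n) = 0.

0, 3, 6, 9, 12, 15, 18, 21, 24, 27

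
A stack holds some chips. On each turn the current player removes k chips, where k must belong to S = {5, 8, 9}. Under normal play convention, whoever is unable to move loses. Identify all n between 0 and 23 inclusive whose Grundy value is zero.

0, 1, 2, 3, 4, 14, 15, 16, 17, 18

n :  0  1  2  3  4  5  6  7  8  9 10 11 12 13 14 15 16 17 18 19 20 21 22 23
G :  0  0  0  0  0  1  1  1  1  1  2  2  2  2  0  0  0  0  0  1  1  1  1  1
P-positions are exactly the n with G(n) = 0.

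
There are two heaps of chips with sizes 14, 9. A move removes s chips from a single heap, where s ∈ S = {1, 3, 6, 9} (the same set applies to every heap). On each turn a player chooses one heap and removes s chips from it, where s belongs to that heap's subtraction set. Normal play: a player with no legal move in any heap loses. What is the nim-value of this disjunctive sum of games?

All heaps use S = {1, 3, 6, 9}:
n :  0  1  2  3  4  5  6  7  8  9 10 11 12 13 14
G :  0  1  0  1  0  1  2  3  2  3  2  3  0  1  0
Heap A: G(14) = 0.
Heap B: G(9) = 3.
Combined Grundy value = 0 ⊕ 3 = 3.

3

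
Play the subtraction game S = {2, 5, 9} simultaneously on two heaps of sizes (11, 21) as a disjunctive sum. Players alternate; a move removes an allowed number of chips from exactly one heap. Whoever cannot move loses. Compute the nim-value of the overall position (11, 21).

0

All heaps use S = {2, 5, 9}:
G(0) = 0
G(1) = mex{} = 0
G(2) = mex{0} = 1
G(3) = mex{0} = 1
G(4) = mex{1} = 0
G(5) = mex{1,0} = 2
G(6) = mex{0,0} = 1
G(7) = mex{2,1} = 0
G(8) = mex{1,1} = 0
G(9) = mex{0,0,0} = 1
G(10) = mex{0,2,0} = 1
G(11) = mex{1,1,1} = 0
G(12) = mex{1,0,1} = 2
G(13) = mex{0,0,0} = 1
G(14) = mex{2,1,2} = 0
G(15) = mex{1,1,1} = 0
G(16) = mex{0,0,0} = 1
G(17) = mex{0,2,0} = 1
G(18) = mex{1,1,1} = 0
G(19) = mex{1,0,1} = 2
G(20) = mex{0,0,0} = 1
G(21) = mex{2,1,2} = 0
Heap A: G(11) = 0.
Heap B: G(21) = 0.
Combined Grundy value = 0 ⊕ 0 = 0.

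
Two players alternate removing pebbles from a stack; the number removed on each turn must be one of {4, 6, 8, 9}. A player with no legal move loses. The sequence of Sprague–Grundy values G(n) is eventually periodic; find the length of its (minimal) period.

G(0) = 0
G(1) = mex{} = 0
G(2) = mex{} = 0
G(3) = mex{} = 0
G(4) = mex{0} = 1
G(5) = mex{0} = 1
G(6) = mex{0,0} = 1
G(7) = mex{0,0} = 1
G(8) = mex{1,0,0} = 2
G(9) = mex{1,0,0,0} = 2
G(10) = mex{1,1,0,0} = 2
G(11) = mex{1,1,0,0} = 2
G(12) = mex{2,1,1,0} = 3
G(13) = mex{2,1,1,1} = 0
G(14) = mex{2,2,1,1} = 0
G(15) = mex{2,2,1,1} = 0
G(16) = mex{3,2,2,1} = 0
G(17) = mex{0,2,2,2} = 1
G(18) = mex{0,3,2,2} = 1
G(19) = mex{0,0,2,2} = 1
G(20) = mex{0,0,3,2} = 1
G(21) = mex{1,0,0,3} = 2
G(22) = mex{1,0,0,0} = 2
G(23) = mex{1,1,0,0} = 2
G(24) = mex{1,1,0,0} = 2
G(25) = mex{2,1,1,0} = 3
G(26) = mex{2,1,1,1} = 0
G(27) = mex{2,2,1,1} = 0
G(n+13) = G(n) holds for n = 0,…,8 (a full window of length max(S) = 9), so the sequence is purely periodic with period 13.

13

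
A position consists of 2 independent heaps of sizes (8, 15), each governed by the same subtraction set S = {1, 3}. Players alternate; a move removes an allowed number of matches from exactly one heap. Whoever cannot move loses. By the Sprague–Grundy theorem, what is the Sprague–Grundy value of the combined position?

1

All heaps use S = {1, 3}:
G(0) = 0
G(1) = mex{0} = 1
G(2) = mex{1} = 0
G(3) = mex{0,0} = 1
G(4) = mex{1,1} = 0
G(5) = mex{0,0} = 1
G(6) = mex{1,1} = 0
G(7) = mex{0,0} = 1
G(8) = mex{1,1} = 0
G(9) = mex{0,0} = 1
G(10) = mex{1,1} = 0
G(11) = mex{0,0} = 1
G(12) = mex{1,1} = 0
G(13) = mex{0,0} = 1
G(14) = mex{1,1} = 0
G(15) = mex{0,0} = 1
Heap A: G(8) = 0.
Heap B: G(15) = 1.
Combined Grundy value = 0 ⊕ 1 = 1.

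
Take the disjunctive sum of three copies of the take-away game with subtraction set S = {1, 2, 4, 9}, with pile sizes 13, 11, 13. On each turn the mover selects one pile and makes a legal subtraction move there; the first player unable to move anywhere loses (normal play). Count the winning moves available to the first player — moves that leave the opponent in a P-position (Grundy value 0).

0

All piles use S = {1, 2, 4, 9}:
n :  0  1  2  3  4  5  6  7  8  9 10 11 12 13
G :  0  1  2  0  1  2  0  1  2  3  4  0  1  2
Pile A: G(13) = 2.
Pile B: G(11) = 0.
Pile C: G(13) = 2.
Combined Grundy value = 2 ⊕ 0 ⊕ 2 = 0.
A winning move leaves total XOR = 0, i.e. changes one component's Grundy value g to g ⊕ X where X is the current total.
Pile A: target g' = 2⊕0 = 2, but every legal move changes the Grundy value (mex property), so 0 moves.
Pile B: target g' = 0⊕0 = 0, but every legal move changes the Grundy value (mex property), so 0 moves.
Pile C: target g' = 2⊕0 = 2, but every legal move changes the Grundy value (mex property), so 0 moves.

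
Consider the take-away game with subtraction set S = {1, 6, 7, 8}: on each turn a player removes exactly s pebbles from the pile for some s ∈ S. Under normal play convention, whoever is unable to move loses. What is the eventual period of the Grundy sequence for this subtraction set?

13

n :  0  1  2  3  4  5  6  7  8  9 10 11 12 13 14 15 16 17 18 19 20 21 22 23 24 25 26 27
G :  0  1  0  1  0  1  2  3  2  3  2  3  4  0  1  0  1  0  1  2  3  2  3  2  3  4  0  1
G(n+13) = G(n) holds for n = 0,…,7 (a full window of length max(S) = 8), so the sequence is purely periodic with period 13.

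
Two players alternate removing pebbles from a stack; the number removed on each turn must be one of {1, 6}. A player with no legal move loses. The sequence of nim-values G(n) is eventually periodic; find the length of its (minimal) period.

7

n :  0  1  2  3  4  5  6  7  8  9 10 11 12 13 14 15
G :  0  1  0  1  0  1  2  0  1  0  1  0  1  2  0  1
G(n+7) = G(n) holds for n = 0,…,5 (a full window of length max(S) = 6), so the sequence is purely periodic with period 7.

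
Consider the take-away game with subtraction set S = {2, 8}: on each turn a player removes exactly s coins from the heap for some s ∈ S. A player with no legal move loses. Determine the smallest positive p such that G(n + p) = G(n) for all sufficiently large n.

10

G(0) = 0
G(1) = mex{} = 0
G(2) = mex{0} = 1
G(3) = mex{0} = 1
G(4) = mex{1} = 0
G(5) = mex{1} = 0
G(6) = mex{0} = 1
G(7) = mex{0} = 1
G(8) = mex{1,0} = 2
G(9) = mex{1,0} = 2
G(10) = mex{2,1} = 0
G(11) = mex{2,1} = 0
G(12) = mex{0,0} = 1
G(13) = mex{0,0} = 1
G(14) = mex{1,1} = 0
G(15) = mex{1,1} = 0
G(16) = mex{0,2} = 1
G(17) = mex{0,2} = 1
G(18) = mex{1,0} = 2
G(19) = mex{1,0} = 2
G(20) = mex{2,1} = 0
G(21) = mex{2,1} = 0
G(n+10) = G(n) holds for n = 0,…,7 (a full window of length max(S) = 8), so the sequence is purely periodic with period 10.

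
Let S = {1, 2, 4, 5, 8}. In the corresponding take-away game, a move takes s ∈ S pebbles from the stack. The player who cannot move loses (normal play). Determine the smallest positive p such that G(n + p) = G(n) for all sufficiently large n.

n :  0  1  2  3  4  5  6  7  8  9 10 11 12 13 14
G :  0  1  2  0  1  2  0  1  2  0  1  2  0  1  2
G(n+3) = G(n) holds for n = 0,…,7 (a full window of length max(S) = 8), so the sequence is purely periodic with period 3.

3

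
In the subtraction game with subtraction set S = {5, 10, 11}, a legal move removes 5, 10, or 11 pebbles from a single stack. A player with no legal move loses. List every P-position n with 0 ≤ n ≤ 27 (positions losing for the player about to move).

0, 1, 2, 3, 4, 16, 17, 18, 19, 20

n :  0  1  2  3  4  5  6  7  8  9 10 11 12 13 14 15 16 17 18 19 20 21 22 23 24 25 26 27
G :  0  0  0  0  0  1  1  1  1  1  2  2  2  2  2  3  0  0  0  0  0  1  1  1  1  1  2  2
P-positions are exactly the n with G(n) = 0.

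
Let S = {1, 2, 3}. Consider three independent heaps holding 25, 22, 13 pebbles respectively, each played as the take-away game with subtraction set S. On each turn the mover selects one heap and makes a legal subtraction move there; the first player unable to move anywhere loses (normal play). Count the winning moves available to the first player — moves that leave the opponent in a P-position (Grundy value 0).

3

All heaps use S = {1, 2, 3}:
G(0) = 0
G(1) = mex{0} = 1
G(2) = mex{1,0} = 2
G(3) = mex{2,1,0} = 3
G(4) = mex{3,2,1} = 0
G(5) = mex{0,3,2} = 1
G(6) = mex{1,0,3} = 2
G(7) = mex{2,1,0} = 3
G(8) = mex{3,2,1} = 0
G(9) = mex{0,3,2} = 1
G(10) = mex{1,0,3} = 2
G(11) = mex{2,1,0} = 3
G(12) = mex{3,2,1} = 0
G(13) = mex{0,3,2} = 1
G(14) = mex{1,0,3} = 2
G(15) = mex{2,1,0} = 3
G(16) = mex{3,2,1} = 0
G(17) = mex{0,3,2} = 1
G(18) = mex{1,0,3} = 2
G(19) = mex{2,1,0} = 3
G(20) = mex{3,2,1} = 0
G(21) = mex{0,3,2} = 1
G(22) = mex{1,0,3} = 2
G(23) = mex{2,1,0} = 3
G(24) = mex{3,2,1} = 0
G(25) = mex{0,3,2} = 1
Heap A: G(25) = 1.
Heap B: G(22) = 2.
Heap C: G(13) = 1.
Combined Grundy value = 1 ⊕ 2 ⊕ 1 = 2.
A winning move leaves total XOR = 0, i.e. changes one component's Grundy value g to g ⊕ X where X is the current total.
Heap A: need g' = 1⊕2 = 3. Options: 25−1→G=0, 25−2→G=3, 25−3→G=2. Hits: 1.
Heap B: need g' = 2⊕2 = 0. Options: 22−1→G=1, 22−2→G=0, 22−3→G=3. Hits: 1.
Heap C: need g' = 1⊕2 = 3. Options: 13−1→G=0, 13−2→G=3, 13−3→G=2. Hits: 1.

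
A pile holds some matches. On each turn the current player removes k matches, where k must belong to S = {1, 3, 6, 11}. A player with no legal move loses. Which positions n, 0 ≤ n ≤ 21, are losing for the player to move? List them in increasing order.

0, 2, 4, 9, 14, 16, 18

n :  0  1  2  3  4  5  6  7  8  9 10 11 12 13 14 15 16 17 18 19 20 21
G :  0  1  0  1  0  1  2  3  2  0  1  3  4  2  0  1  0  1  0  1  2  3
P-positions are exactly the n with G(n) = 0.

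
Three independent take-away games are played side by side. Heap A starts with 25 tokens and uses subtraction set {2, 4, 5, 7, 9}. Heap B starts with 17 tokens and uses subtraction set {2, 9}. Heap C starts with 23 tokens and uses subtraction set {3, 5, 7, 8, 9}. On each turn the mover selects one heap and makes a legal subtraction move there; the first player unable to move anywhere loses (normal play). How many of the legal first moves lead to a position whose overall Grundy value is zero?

Heap A, S = {2, 4, 5, 7, 9}:
G(0) = 0
G(1) = mex{} = 0
G(2) = mex{0} = 1
G(3) = mex{0} = 1
G(4) = mex{1,0} = 2
G(5) = mex{1,0,0} = 2
G(6) = mex{2,1,0} = 3
G(7) = mex{2,1,1,0} = 3
G(8) = mex{3,2,1,0} = 4
G(9) = mex{3,2,2,1,0} = 4
G(10) = mex{4,3,2,1,0} = 5
G(11) = mex{4,3,3,2,1} = 0
G(12) = mex{5,4,3,2,1} = 0
G(13) = mex{0,4,4,3,2} = 1
G(14) = mex{0,5,4,3,2} = 1
G(15) = mex{1,0,5,4,3} = 2
G(16) = mex{1,0,0,4,3} = 2
G(17) = mex{2,1,0,5,4} = 3
G(18) = mex{2,1,1,0,4} = 3
G(19) = mex{3,2,1,0,5} = 4
G(20) = mex{3,2,2,1,0} = 4
G(21) = mex{4,3,2,1,0} = 5
G(22) = mex{4,3,3,2,1} = 0
G(23) = mex{5,4,3,2,1} = 0
G(24) = mex{0,4,4,3,2} = 1
G(25) = mex{0,5,4,3,2} = 1
G_A(25) = 1.
Heap B, S = {2, 9}:
G(0) = 0
G(1) = mex{} = 0
G(2) = mex{0} = 1
G(3) = mex{0} = 1
G(4) = mex{1} = 0
G(5) = mex{1} = 0
G(6) = mex{0} = 1
G(7) = mex{0} = 1
G(8) = mex{1} = 0
G(9) = mex{1,0} = 2
G(10) = mex{0,0} = 1
G(11) = mex{2,1} = 0
G(12) = mex{1,1} = 0
G(13) = mex{0,0} = 1
G(14) = mex{0,0} = 1
G(15) = mex{1,1} = 0
G(16) = mex{1,1} = 0
G(17) = mex{0,0} = 1
G_B(17) = 1.
Heap C, S = {3, 5, 7, 8, 9}:
n :  0  1  2  3  4  5  6  7  8  9 10 11 12 13 14 15 16 17 18 19 20 21 22 23
G :  0  0  0  1  1  1  2  2  2  3  3  3  0  0  0  1  1  1  2  2  2  3  3  3
G_C(23) = 3.
Combined Grundy value = 1 ⊕ 1 ⊕ 3 = 3.
A winning move leaves total XOR = 0, i.e. changes one component's Grundy value g to g ⊕ X where X is the current total.
Heap A: need g' = 1⊕3 = 2. Options: 25−2→G=0, 25−4→G=5, 25−5→G=4, 25−7→G=3, 25−9→G=2. Hits: 1.
Heap B: need g' = 1⊕3 = 2. Options: 17−2→G=0, 17−9→G=0. Hits: 0.
Heap C: need g' = 3⊕3 = 0. Options: 23−3→G=2, 23−5→G=2, 23−7→G=1, 23−8→G=1, 23−9→G=0. Hits: 1.

2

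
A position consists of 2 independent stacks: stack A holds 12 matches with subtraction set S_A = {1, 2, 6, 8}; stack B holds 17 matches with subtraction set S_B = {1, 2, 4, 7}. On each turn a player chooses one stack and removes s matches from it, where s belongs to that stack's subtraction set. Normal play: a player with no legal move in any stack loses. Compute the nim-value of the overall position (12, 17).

0

Stack A, S = {1, 2, 6, 8}:
n :  0  1  2  3  4  5  6  7  8  9 10 11 12
G :  0  1  2  0  1  2  3  0  1  2  0  1  2
G_A(12) = 2.
Stack B, S = {1, 2, 4, 7}:
n :  0  1  2  3  4  5  6  7  8  9 10 11 12 13 14 15 16 17
G :  0  1  2  0  1  2  0  1  2  0  1  2  0  1  2  0  1  2
G_B(17) = 2.
Combined Grundy value = 2 ⊕ 2 = 0.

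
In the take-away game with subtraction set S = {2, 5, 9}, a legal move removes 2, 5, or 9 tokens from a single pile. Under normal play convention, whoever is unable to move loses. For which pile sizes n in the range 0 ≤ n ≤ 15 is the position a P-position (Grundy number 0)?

0, 1, 4, 7, 8, 11, 14, 15

G(0) = 0
G(1) = mex{} = 0
G(2) = mex{0} = 1
G(3) = mex{0} = 1
G(4) = mex{1} = 0
G(5) = mex{1,0} = 2
G(6) = mex{0,0} = 1
G(7) = mex{2,1} = 0
G(8) = mex{1,1} = 0
G(9) = mex{0,0,0} = 1
G(10) = mex{0,2,0} = 1
G(11) = mex{1,1,1} = 0
G(12) = mex{1,0,1} = 2
G(13) = mex{0,0,0} = 1
G(14) = mex{2,1,2} = 0
G(15) = mex{1,1,1} = 0
P-positions are exactly the n with G(n) = 0.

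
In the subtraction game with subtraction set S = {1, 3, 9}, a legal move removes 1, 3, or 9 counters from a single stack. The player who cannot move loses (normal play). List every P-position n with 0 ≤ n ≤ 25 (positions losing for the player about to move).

G(0) = 0
G(1) = mex{0} = 1
G(2) = mex{1} = 0
G(3) = mex{0,0} = 1
G(4) = mex{1,1} = 0
G(5) = mex{0,0} = 1
G(6) = mex{1,1} = 0
G(7) = mex{0,0} = 1
G(8) = mex{1,1} = 0
G(9) = mex{0,0,0} = 1
G(10) = mex{1,1,1} = 0
G(11) = mex{0,0,0} = 1
G(12) = mex{1,1,1} = 0
G(13) = mex{0,0,0} = 1
G(14) = mex{1,1,1} = 0
G(15) = mex{0,0,0} = 1
G(16) = mex{1,1,1} = 0
G(17) = mex{0,0,0} = 1
G(18) = mex{1,1,1} = 0
G(19) = mex{0,0,0} = 1
G(20) = mex{1,1,1} = 0
G(21) = mex{0,0,0} = 1
G(22) = mex{1,1,1} = 0
G(23) = mex{0,0,0} = 1
G(24) = mex{1,1,1} = 0
G(25) = mex{0,0,0} = 1
P-positions are exactly the n with G(n) = 0.

0, 2, 4, 6, 8, 10, 12, 14, 16, 18, 20, 22, 24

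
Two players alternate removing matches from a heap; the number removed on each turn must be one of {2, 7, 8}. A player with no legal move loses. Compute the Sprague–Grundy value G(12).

1

G(0) = 0
G(1) = mex{} = 0
G(2) = mex{0} = 1
G(3) = mex{0} = 1
G(4) = mex{1} = 0
G(5) = mex{1} = 0
G(6) = mex{0} = 1
G(7) = mex{0,0} = 1
G(8) = mex{1,0,0} = 2
G(9) = mex{1,1,0} = 2
G(10) = mex{2,1,1} = 0
G(11) = mex{2,0,1} = 3
G(12) = mex{0,0,0} = 1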